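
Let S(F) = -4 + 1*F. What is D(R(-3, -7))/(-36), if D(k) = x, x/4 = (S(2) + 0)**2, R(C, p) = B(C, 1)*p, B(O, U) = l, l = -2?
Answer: -4/9 ≈ -0.44444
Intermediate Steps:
S(F) = -4 + F
B(O, U) = -2
R(C, p) = -2*p
x = 16 (x = 4*((-4 + 2) + 0)**2 = 4*(-2 + 0)**2 = 4*(-2)**2 = 4*4 = 16)
D(k) = 16
D(R(-3, -7))/(-36) = 16/(-36) = 16*(-1/36) = -4/9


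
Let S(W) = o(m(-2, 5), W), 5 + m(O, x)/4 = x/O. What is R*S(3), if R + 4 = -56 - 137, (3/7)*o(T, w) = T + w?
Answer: 12411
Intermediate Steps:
m(O, x) = -20 + 4*x/O (m(O, x) = -20 + 4*(x/O) = -20 + 4*x/O)
o(T, w) = 7*T/3 + 7*w/3 (o(T, w) = 7*(T + w)/3 = 7*T/3 + 7*w/3)
S(W) = -70 + 7*W/3 (S(W) = 7*(-20 + 4*5/(-2))/3 + 7*W/3 = 7*(-20 + 4*5*(-½))/3 + 7*W/3 = 7*(-20 - 10)/3 + 7*W/3 = (7/3)*(-30) + 7*W/3 = -70 + 7*W/3)
R = -197 (R = -4 + (-56 - 137) = -4 - 193 = -197)
R*S(3) = -197*(-70 + (7/3)*3) = -197*(-70 + 7) = -197*(-63) = 12411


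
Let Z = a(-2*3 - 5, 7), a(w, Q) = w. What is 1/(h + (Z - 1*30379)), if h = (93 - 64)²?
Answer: -1/29549 ≈ -3.3842e-5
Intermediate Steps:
Z = -11 (Z = -2*3 - 5 = -6 - 5 = -11)
h = 841 (h = 29² = 841)
1/(h + (Z - 1*30379)) = 1/(841 + (-11 - 1*30379)) = 1/(841 + (-11 - 30379)) = 1/(841 - 30390) = 1/(-29549) = -1/29549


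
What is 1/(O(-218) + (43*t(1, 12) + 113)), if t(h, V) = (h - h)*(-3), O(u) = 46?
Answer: 1/159 ≈ 0.0062893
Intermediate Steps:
t(h, V) = 0 (t(h, V) = 0*(-3) = 0)
1/(O(-218) + (43*t(1, 12) + 113)) = 1/(46 + (43*0 + 113)) = 1/(46 + (0 + 113)) = 1/(46 + 113) = 1/159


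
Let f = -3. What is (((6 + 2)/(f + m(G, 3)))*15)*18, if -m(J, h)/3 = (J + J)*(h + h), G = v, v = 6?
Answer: -720/73 ≈ -9.8630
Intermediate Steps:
G = 6
m(J, h) = -12*J*h (m(J, h) = -3*(J + J)*(h + h) = -3*2*J*2*h = -12*J*h)
(((6 + 2)/(f + m(G, 3)))*15)*18 = (((6 + 2)/(-3 - 12*6*3))*15)*18 = ((8/(-3 - 216))*15)*18 = ((8/(-219))*15)*18 = ((8*(-1/219))*15)*18 = -8/219*15*18 = -40/73*18 = -720/73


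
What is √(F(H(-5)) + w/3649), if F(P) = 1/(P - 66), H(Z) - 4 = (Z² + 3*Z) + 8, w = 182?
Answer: √174965901/80278 ≈ 0.16477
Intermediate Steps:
H(Z) = 12 + Z² + 3*Z (H(Z) = 4 + ((Z² + 3*Z) + 8) = 4 + (8 + Z² + 3*Z) = 12 + Z² + 3*Z)
F(P) = 1/(-66 + P)
√(F(H(-5)) + w/3649) = √(1/(-66 + (12 + (-5)² + 3*(-5))) + 182/3649) = √(1/(-66 + (12 + 25 - 15)) + 182*(1/3649)) = √(1/(-66 + 22) + 182/3649) = √(1/(-44) + 182/3649) = √(-1/44 + 182/3649) = √(4359/160556) = √174965901/80278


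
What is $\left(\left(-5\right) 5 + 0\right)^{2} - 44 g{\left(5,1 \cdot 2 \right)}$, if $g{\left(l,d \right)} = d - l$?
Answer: $757$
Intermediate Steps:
$\left(\left(-5\right) 5 + 0\right)^{2} - 44 g{\left(5,1 \cdot 2 \right)} = \left(\left(-5\right) 5 + 0\right)^{2} - 44 \left(1 \cdot 2 - 5\right) = \left(-25 + 0\right)^{2} - 44 \left(2 - 5\right) = \left(-25\right)^{2} - -132 = 625 + 132 = 757$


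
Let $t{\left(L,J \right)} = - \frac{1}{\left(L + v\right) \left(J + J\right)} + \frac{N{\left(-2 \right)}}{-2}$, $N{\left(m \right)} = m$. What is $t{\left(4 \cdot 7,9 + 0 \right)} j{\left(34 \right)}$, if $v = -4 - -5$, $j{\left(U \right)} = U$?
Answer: $\frac{8857}{261} \approx 33.935$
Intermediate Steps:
$v = 1$ ($v = -4 + 5 = 1$)
$t{\left(L,J \right)} = 1 - \frac{1}{2 J \left(1 + L\right)}$ ($t{\left(L,J \right)} = - \frac{1}{\left(L + 1\right) \left(J + J\right)} - \frac{2}{-2} = - \frac{1}{\left(1 + L\right) 2 J} - -1 = - \frac{1}{2 J \left(1 + L\right)} + 1 = 1 - \frac{1}{2 J \left(1 + L\right)}$)
$t{\left(4 \cdot 7,9 + 0 \right)} j{\left(34 \right)} = \frac{- \frac{1}{2} + \left(9 + 0\right) + \left(9 + 0\right) 4 \cdot 7}{\left(9 + 0\right) \left(1 + 4 \cdot 7\right)} 34 = \frac{- \frac{1}{2} + 9 + 9 \cdot 28}{9 \left(1 + 28\right)} 34 = \frac{- \frac{1}{2} + 9 + 252}{9 \cdot 29} \cdot 34 = \frac{1}{9} \cdot \frac{1}{29} \cdot \frac{521}{2} \cdot 34 = \frac{521}{522} \cdot 34 = \frac{8857}{261}$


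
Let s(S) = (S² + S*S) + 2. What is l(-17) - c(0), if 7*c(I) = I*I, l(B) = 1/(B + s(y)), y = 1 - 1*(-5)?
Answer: 1/57 ≈ 0.017544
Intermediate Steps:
y = 6 (y = 1 + 5 = 6)
s(S) = 2 + 2*S² (s(S) = (S² + S²) + 2 = 2*S² + 2 = 2 + 2*S²)
l(B) = 1/(74 + B) (l(B) = 1/(B + (2 + 2*6²)) = 1/(B + (2 + 2*36)) = 1/(B + (2 + 72)) = 1/(B + 74) = 1/(74 + B))
c(I) = I²/7 (c(I) = (I*I)/7 = I²/7)
l(-17) - c(0) = 1/(74 - 17) - 0²/7 = 1/57 - 0/7 = 1/57 - 1*0 = 1/57 + 0 = 1/57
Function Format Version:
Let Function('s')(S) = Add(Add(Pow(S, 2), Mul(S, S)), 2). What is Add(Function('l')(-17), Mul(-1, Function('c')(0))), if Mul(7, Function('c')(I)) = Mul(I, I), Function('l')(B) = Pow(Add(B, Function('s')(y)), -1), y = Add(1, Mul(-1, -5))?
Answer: Rational(1, 57) ≈ 0.017544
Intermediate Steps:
y = 6 (y = Add(1, 5) = 6)
Function('s')(S) = Add(2, Mul(2, Pow(S, 2))) (Function('s')(S) = Add(Add(Pow(S, 2), Pow(S, 2)), 2) = Add(Mul(2, Pow(S, 2)), 2) = Add(2, Mul(2, Pow(S, 2))))
Function('l')(B) = Pow(Add(74, B), -1) (Function('l')(B) = Pow(Add(B, Add(2, Mul(2, Pow(6, 2)))), -1) = Pow(Add(B, Add(2, Mul(2, 36))), -1) = Pow(Add(B, Add(2, 72)), -1) = Pow(Add(B, 74), -1) = Pow(Add(74, B), -1))
Function('c')(I) = Mul(Rational(1, 7), Pow(I, 2)) (Function('c')(I) = Mul(Rational(1, 7), Mul(I, I)) = Mul(Rational(1, 7), Pow(I, 2)))
Add(Function('l')(-17), Mul(-1, Function('c')(0))) = Add(Pow(Add(74, -17), -1), Mul(-1, Mul(Rational(1, 7), Pow(0, 2)))) = Add(Pow(57, -1), Mul(-1, Mul(Rational(1, 7), 0))) = Add(Rational(1, 57), Mul(-1, 0)) = Add(Rational(1, 57), 0) = Rational(1, 57)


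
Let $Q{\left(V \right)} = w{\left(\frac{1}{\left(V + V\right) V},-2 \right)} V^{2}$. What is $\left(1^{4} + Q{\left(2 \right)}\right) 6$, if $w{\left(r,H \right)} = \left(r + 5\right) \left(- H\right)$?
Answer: $252$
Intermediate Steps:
$w{\left(r,H \right)} = - H \left(5 + r\right)$ ($w{\left(r,H \right)} = \left(5 + r\right) \left(- H\right) = - H \left(5 + r\right)$)
$Q{\left(V \right)} = V^{2} \left(10 + \frac{1}{V^{2}}\right)$ ($Q{\left(V \right)} = \left(-1\right) \left(-2\right) \left(5 + \frac{1}{\left(V + V\right) V}\right) V^{2} = \left(-1\right) \left(-2\right) \left(5 + \frac{1}{2 V V}\right) V^{2} = \left(-1\right) \left(-2\right) \left(5 + \frac{\frac{1}{2} \frac{1}{V}}{V}\right) V^{2} = \left(-1\right) \left(-2\right) \left(5 + \frac{1}{2 V^{2}}\right) V^{2} = \left(10 + \frac{1}{V^{2}}\right) V^{2} = V^{2} \left(10 + \frac{1}{V^{2}}\right)$)
$\left(1^{4} + Q{\left(2 \right)}\right) 6 = \left(1^{4} + \left(1 + 10 \cdot 2^{2}\right)\right) 6 = \left(1 + \left(1 + 10 \cdot 4\right)\right) 6 = \left(1 + \left(1 + 40\right)\right) 6 = \left(1 + 41\right) 6 = 42 \cdot 6 = 252$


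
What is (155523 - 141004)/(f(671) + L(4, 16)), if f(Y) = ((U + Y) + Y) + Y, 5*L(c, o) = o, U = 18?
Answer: 72595/10171 ≈ 7.1375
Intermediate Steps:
L(c, o) = o/5
f(Y) = 18 + 3*Y (f(Y) = ((18 + Y) + Y) + Y = (18 + 2*Y) + Y = 18 + 3*Y)
(155523 - 141004)/(f(671) + L(4, 16)) = (155523 - 141004)/((18 + 3*671) + (⅕)*16) = 14519/((18 + 2013) + 16/5) = 14519/(2031 + 16/5) = 14519/(10171/5) = 14519*(5/10171) = 72595/10171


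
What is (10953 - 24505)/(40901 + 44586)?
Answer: -13552/85487 ≈ -0.15853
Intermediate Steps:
(10953 - 24505)/(40901 + 44586) = -13552/85487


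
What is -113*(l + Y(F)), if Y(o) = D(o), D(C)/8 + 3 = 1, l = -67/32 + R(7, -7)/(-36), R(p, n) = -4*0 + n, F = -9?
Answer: 582515/288 ≈ 2022.6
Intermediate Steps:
R(p, n) = n (R(p, n) = 0 + n = n)
l = -547/288 (l = -67/32 - 7/(-36) = -67*1/32 - 7*(-1/36) = -67/32 + 7/36 = -547/288 ≈ -1.8993)
D(C) = -16 (D(C) = -24 + 8*1 = -24 + 8 = -16)
Y(o) = -16
-113*(l + Y(F)) = -113*(-547/288 - 16) = -113*(-5155/288) = 582515/288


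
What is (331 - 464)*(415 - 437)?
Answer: 2926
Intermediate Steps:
(331 - 464)*(415 - 437) = -133*(-22) = 2926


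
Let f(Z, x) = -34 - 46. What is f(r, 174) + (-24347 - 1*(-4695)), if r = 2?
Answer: -19732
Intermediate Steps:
f(Z, x) = -80
f(r, 174) + (-24347 - 1*(-4695)) = -80 + (-24347 - 1*(-4695)) = -80 + (-24347 + 4695) = -80 - 19652 = -19732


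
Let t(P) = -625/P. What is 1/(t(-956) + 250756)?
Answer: 956/239723361 ≈ 3.9879e-6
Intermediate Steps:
1/(t(-956) + 250756) = 1/(-625/(-956) + 250756) = 1/(-625*(-1/956) + 250756) = 1/(625/956 + 250756) = 1/(239723361/956) = 956/239723361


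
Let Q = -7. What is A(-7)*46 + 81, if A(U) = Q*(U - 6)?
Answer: 4267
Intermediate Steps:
A(U) = 42 - 7*U (A(U) = -7*(U - 6) = -7*(-6 + U) = 42 - 7*U)
A(-7)*46 + 81 = (42 - 7*(-7))*46 + 81 = (42 + 49)*46 + 81 = 91*46 + 81 = 4186 + 81 = 4267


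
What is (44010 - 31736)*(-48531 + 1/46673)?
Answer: -27801682281188/46673 ≈ -5.9567e+8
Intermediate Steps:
(44010 - 31736)*(-48531 + 1/46673) = 12274*(-48531 + 1/46673) = 12274*(-2265087362/46673) = -27801682281188/46673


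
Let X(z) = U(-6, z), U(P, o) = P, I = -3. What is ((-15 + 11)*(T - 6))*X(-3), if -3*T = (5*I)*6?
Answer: 576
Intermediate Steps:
X(z) = -6
T = 30 (T = -5*(-3)*6/3 = -(-5)*6 = -⅓*(-90) = 30)
((-15 + 11)*(T - 6))*X(-3) = ((-15 + 11)*(30 - 6))*(-6) = -4*24*(-6) = -96*(-6) = 576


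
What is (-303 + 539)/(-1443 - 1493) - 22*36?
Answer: -581387/734 ≈ -792.08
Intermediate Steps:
(-303 + 539)/(-1443 - 1493) - 22*36 = 236/(-2936) - 792 = 236*(-1/2936) - 792 = -59/734 - 792 = -581387/734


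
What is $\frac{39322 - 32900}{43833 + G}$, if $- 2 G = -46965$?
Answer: $\frac{12844}{134631} \approx 0.095402$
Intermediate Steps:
$G = \frac{46965}{2}$ ($G = \left(- \frac{1}{2}\right) \left(-46965\right) = \frac{46965}{2} \approx 23483.0$)
$\frac{39322 - 32900}{43833 + G} = \frac{39322 - 32900}{43833 + \frac{46965}{2}} = \frac{6422}{\frac{134631}{2}} = 6422 \cdot \frac{2}{134631} = \frac{12844}{134631}$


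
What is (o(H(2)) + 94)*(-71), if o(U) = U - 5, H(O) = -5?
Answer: -5964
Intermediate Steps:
o(U) = -5 + U
(o(H(2)) + 94)*(-71) = ((-5 - 5) + 94)*(-71) = (-10 + 94)*(-71) = 84*(-71) = -5964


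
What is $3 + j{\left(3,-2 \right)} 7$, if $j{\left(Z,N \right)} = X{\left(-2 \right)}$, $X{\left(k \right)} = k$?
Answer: $-11$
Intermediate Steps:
$j{\left(Z,N \right)} = -2$
$3 + j{\left(3,-2 \right)} 7 = 3 - 14 = -11$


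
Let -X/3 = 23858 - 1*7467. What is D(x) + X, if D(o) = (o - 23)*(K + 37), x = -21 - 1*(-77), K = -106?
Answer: -51450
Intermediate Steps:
x = 56 (x = -21 + 77 = 56)
X = -49173 (X = -3*(23858 - 1*7467) = -3*(23858 - 7467) = -3*16391 = -49173)
D(o) = 1587 - 69*o (D(o) = (o - 23)*(-106 + 37) = (-23 + o)*(-69) = 1587 - 69*o)
D(x) + X = (1587 - 69*56) - 49173 = (1587 - 3864) - 49173 = -2277 - 49173 = -51450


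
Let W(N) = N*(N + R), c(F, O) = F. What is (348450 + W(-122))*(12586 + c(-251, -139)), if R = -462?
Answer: 5176974830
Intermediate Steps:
W(N) = N*(-462 + N) (W(N) = N*(N - 462) = N*(-462 + N))
(348450 + W(-122))*(12586 + c(-251, -139)) = (348450 - 122*(-462 - 122))*(12586 - 251) = (348450 - 122*(-584))*12335 = (348450 + 71248)*12335 = 419698*12335 = 5176974830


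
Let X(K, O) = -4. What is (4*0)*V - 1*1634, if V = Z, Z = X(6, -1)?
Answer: -1634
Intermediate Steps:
Z = -4
V = -4
(4*0)*V - 1*1634 = (4*0)*(-4) - 1*1634 = 0*(-4) - 1634 = 0 - 1634 = -1634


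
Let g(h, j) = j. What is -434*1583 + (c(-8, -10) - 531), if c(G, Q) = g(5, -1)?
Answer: -687554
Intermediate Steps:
c(G, Q) = -1
-434*1583 + (c(-8, -10) - 531) = -434*1583 + (-1 - 531) = -687022 - 532 = -687554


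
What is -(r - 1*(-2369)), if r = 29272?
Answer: -31641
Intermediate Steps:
-(r - 1*(-2369)) = -(29272 - 1*(-2369)) = -(29272 + 2369) = -1*31641 = -31641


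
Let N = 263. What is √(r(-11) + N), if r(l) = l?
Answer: 6*√7 ≈ 15.875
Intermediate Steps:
√(r(-11) + N) = √(-11 + 263) = √252 = 6*√7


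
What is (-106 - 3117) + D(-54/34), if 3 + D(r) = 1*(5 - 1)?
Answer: -3222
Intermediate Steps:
D(r) = 1 (D(r) = -3 + 1*(5 - 1) = -3 + 1*4 = -3 + 4 = 1)
(-106 - 3117) + D(-54/34) = (-106 - 3117) + 1 = -3223 + 1 = -3222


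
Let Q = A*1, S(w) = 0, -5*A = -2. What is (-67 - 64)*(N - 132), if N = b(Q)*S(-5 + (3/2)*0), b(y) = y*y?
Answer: 17292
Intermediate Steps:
A = ⅖ (A = -⅕*(-2) = ⅖ ≈ 0.40000)
Q = ⅖ (Q = (⅖)*1 = ⅖ ≈ 0.40000)
b(y) = y²
N = 0 (N = (⅖)²*0 = (4/25)*0 = 0)
(-67 - 64)*(N - 132) = (-67 - 64)*(0 - 132) = -131*(-132) = 17292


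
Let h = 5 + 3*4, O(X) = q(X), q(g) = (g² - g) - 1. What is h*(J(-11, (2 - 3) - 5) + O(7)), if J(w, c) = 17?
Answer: 986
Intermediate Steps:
q(g) = -1 + g² - g
O(X) = -1 + X² - X
h = 17 (h = 5 + 12 = 17)
h*(J(-11, (2 - 3) - 5) + O(7)) = 17*(17 + (-1 + 7² - 1*7)) = 17*(17 + (-1 + 49 - 7)) = 17*(17 + 41) = 17*58 = 986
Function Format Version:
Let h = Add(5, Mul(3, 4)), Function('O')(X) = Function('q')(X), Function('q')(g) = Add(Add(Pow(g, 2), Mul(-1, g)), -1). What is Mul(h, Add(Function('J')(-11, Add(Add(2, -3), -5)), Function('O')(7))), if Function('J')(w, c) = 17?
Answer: 986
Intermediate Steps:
Function('q')(g) = Add(-1, Pow(g, 2), Mul(-1, g))
Function('O')(X) = Add(-1, Pow(X, 2), Mul(-1, X))
h = 17 (h = Add(5, 12) = 17)
Mul(h, Add(Function('J')(-11, Add(Add(2, -3), -5)), Function('O')(7))) = Mul(17, Add(17, Add(-1, Pow(7, 2), Mul(-1, 7)))) = Mul(17, Add(17, Add(-1, 49, -7))) = Mul(17, Add(17, 41)) = Mul(17, 58) = 986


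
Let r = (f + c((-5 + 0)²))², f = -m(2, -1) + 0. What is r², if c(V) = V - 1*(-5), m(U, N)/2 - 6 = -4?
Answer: 456976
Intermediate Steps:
m(U, N) = 4 (m(U, N) = 12 + 2*(-4) = 12 - 8 = 4)
c(V) = 5 + V (c(V) = V + 5 = 5 + V)
f = -4 (f = -1*4 + 0 = -4 + 0 = -4)
r = 676 (r = (-4 + (5 + (-5 + 0)²))² = (-4 + (5 + (-5)²))² = (-4 + (5 + 25))² = (-4 + 30)² = 26² = 676)
r² = 676² = 456976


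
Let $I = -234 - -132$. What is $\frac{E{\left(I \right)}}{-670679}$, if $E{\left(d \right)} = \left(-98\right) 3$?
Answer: $\frac{294}{670679} \approx 0.00043836$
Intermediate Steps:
$I = -102$ ($I = -234 + 132 = -102$)
$E{\left(d \right)} = -294$
$\frac{E{\left(I \right)}}{-670679} = - \frac{294}{-670679} = \left(-294\right) \left(- \frac{1}{670679}\right) = \frac{294}{670679}$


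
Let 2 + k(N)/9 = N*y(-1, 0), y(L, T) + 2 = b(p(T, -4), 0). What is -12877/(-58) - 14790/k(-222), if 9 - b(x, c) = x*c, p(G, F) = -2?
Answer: 7549472/33843 ≈ 223.07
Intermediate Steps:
b(x, c) = 9 - c*x (b(x, c) = 9 - x*c = 9 - c*x)
y(L, T) = 7 (y(L, T) = -2 + (9 - 1*0*(-2)) = -2 + (9 + 0) = -2 + 9 = 7)
k(N) = -18 + 63*N (k(N) = -18 + 9*(N*7) = -18 + 9*(7*N) = -18 + 63*N)
-12877/(-58) - 14790/k(-222) = -12877/(-58) - 14790/(-18 + 63*(-222)) = -12877*(-1/58) - 14790/(-18 - 13986) = 12877/58 - 14790/(-14004) = 12877/58 - 14790*(-1/14004) = 12877/58 + 2465/2334 = 7549472/33843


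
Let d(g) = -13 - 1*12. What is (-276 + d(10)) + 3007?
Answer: 2706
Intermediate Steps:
d(g) = -25 (d(g) = -13 - 12 = -25)
(-276 + d(10)) + 3007 = (-276 - 25) + 3007 = -301 + 3007 = 2706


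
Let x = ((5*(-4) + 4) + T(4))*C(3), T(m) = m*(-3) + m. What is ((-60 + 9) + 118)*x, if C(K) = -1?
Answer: 1608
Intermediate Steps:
T(m) = -2*m (T(m) = -3*m + m = -2*m)
x = 24 (x = ((5*(-4) + 4) - 2*4)*(-1) = ((-20 + 4) - 8)*(-1) = (-16 - 8)*(-1) = -24*(-1) = 24)
((-60 + 9) + 118)*x = ((-60 + 9) + 118)*24 = (-51 + 118)*24 = 67*24 = 1608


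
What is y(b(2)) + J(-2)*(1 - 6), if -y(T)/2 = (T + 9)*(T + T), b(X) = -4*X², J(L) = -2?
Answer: -438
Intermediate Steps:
y(T) = -4*T*(9 + T) (y(T) = -2*(T + 9)*(T + T) = -2*(9 + T)*2*T = -4*T*(9 + T))
y(b(2)) + J(-2)*(1 - 6) = -4*(-4*2²)*(9 - 4*2²) - 2*(1 - 6) = -4*(-4*4)*(9 - 4*4) - 2*(-5) = -4*(-16)*(9 - 16) + 10 = -4*(-16)*(-7) + 10 = -448 + 10 = -438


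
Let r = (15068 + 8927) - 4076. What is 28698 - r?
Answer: 8779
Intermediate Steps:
r = 19919 (r = 23995 - 4076 = 19919)
28698 - r = 28698 - 1*19919 = 28698 - 19919 = 8779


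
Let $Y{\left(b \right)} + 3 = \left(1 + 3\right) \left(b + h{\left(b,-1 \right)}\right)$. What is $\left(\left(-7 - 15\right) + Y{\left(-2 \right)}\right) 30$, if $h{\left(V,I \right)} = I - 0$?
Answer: $-1110$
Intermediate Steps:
$h{\left(V,I \right)} = I$ ($h{\left(V,I \right)} = I + 0 = I$)
$Y{\left(b \right)} = -7 + 4 b$ ($Y{\left(b \right)} = -3 + \left(1 + 3\right) \left(b - 1\right) = -3 + 4 \left(-1 + b\right) = -3 + \left(-4 + 4 b\right) = -7 + 4 b$)
$\left(\left(-7 - 15\right) + Y{\left(-2 \right)}\right) 30 = \left(\left(-7 - 15\right) + \left(-7 + 4 \left(-2\right)\right)\right) 30 = \left(-22 - 15\right) 30 = \left(-37\right) 30 = -1110$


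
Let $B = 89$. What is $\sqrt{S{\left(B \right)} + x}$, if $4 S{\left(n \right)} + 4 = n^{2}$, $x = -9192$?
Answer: $\frac{i \sqrt{28851}}{2} \approx 84.928 i$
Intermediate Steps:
$S{\left(n \right)} = -1 + \frac{n^{2}}{4}$
$\sqrt{S{\left(B \right)} + x} = \sqrt{\left(-1 + \frac{89^{2}}{4}\right) - 9192} = \sqrt{\left(-1 + \frac{1}{4} \cdot 7921\right) - 9192} = \sqrt{\left(-1 + \frac{7921}{4}\right) - 9192} = \sqrt{\frac{7917}{4} - 9192} = \sqrt{- \frac{28851}{4}} = \frac{i \sqrt{28851}}{2}$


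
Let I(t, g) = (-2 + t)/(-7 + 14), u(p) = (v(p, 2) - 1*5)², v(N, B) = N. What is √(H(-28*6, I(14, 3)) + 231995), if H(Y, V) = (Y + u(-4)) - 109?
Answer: √231799 ≈ 481.46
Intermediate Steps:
u(p) = (-5 + p)² (u(p) = (p - 1*5)² = (p - 5)² = (-5 + p)²)
I(t, g) = -2/7 + t/7 (I(t, g) = (-2 + t)/7 = (-2 + t)*(⅐) = -2/7 + t/7)
H(Y, V) = -28 + Y (H(Y, V) = (Y + (-5 - 4)²) - 109 = (Y + (-9)²) - 109 = (Y + 81) - 109 = (81 + Y) - 109 = -28 + Y)
√(H(-28*6, I(14, 3)) + 231995) = √((-28 - 28*6) + 231995) = √((-28 - 168) + 231995) = √(-196 + 231995) = √231799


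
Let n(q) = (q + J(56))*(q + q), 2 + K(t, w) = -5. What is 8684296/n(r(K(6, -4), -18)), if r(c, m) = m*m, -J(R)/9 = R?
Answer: -1085537/14580 ≈ -74.454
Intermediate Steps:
J(R) = -9*R
K(t, w) = -7 (K(t, w) = -2 - 5 = -7)
r(c, m) = m²
n(q) = 2*q*(-504 + q) (n(q) = (q - 9*56)*(q + q) = (q - 504)*(2*q) = (-504 + q)*(2*q) = 2*q*(-504 + q))
8684296/n(r(K(6, -4), -18)) = 8684296/((2*(-18)²*(-504 + (-18)²))) = 8684296/((2*324*(-504 + 324))) = 8684296/((2*324*(-180))) = 8684296/(-116640) = 8684296*(-1/116640) = -1085537/14580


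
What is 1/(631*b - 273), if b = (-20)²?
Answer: 1/252127 ≈ 3.9663e-6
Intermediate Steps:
b = 400
1/(631*b - 273) = 1/(631*400 - 273) = 1/(252400 - 273) = 1/252127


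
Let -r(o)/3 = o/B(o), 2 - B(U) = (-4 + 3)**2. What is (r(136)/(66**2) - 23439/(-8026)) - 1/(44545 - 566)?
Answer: 362184953629/128130089802 ≈ 2.8267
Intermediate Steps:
B(U) = 1 (B(U) = 2 - (-4 + 3)**2 = 2 - 1*(-1)**2 = 2 - 1*1 = 2 - 1 = 1)
r(o) = -3*o (r(o) = -3*o/1 = -3*o)
(r(136)/(66**2) - 23439/(-8026)) - 1/(44545 - 566) = ((-3*136)/(66**2) - 23439/(-8026)) - 1/(44545 - 566) = (-408/4356 - 23439*(-1/8026)) - 1/43979 = (-408*1/4356 + 23439/8026) - 1*1/43979 = (-34/363 + 23439/8026) - 1/43979 = 8235473/2913438 - 1/43979 = 362184953629/128130089802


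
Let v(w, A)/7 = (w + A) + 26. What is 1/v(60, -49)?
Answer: 1/259 ≈ 0.0038610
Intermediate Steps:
v(w, A) = 182 + 7*A + 7*w (v(w, A) = 7*((w + A) + 26) = 7*((A + w) + 26) = 7*(26 + A + w) = 182 + 7*A + 7*w)
1/v(60, -49) = 1/(182 + 7*(-49) + 7*60) = 1/(182 - 343 + 420) = 1/259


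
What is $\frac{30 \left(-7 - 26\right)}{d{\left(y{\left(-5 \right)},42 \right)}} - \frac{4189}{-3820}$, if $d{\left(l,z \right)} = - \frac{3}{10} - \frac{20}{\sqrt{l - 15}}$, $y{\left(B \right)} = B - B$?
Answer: $\frac{373987103}{30663140} + \frac{396000 i \sqrt{15}}{8027} \approx 12.197 + 191.07 i$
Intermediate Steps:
$y{\left(B \right)} = 0$
$d{\left(l,z \right)} = - \frac{3}{10} - \frac{20}{\sqrt{-15 + l}}$ ($d{\left(l,z \right)} = \left(-3\right) \frac{1}{10} - \frac{20}{\sqrt{-15 + l}} = - \frac{3}{10} - \frac{20}{\sqrt{-15 + l}}$)
$\frac{30 \left(-7 - 26\right)}{d{\left(y{\left(-5 \right)},42 \right)}} - \frac{4189}{-3820} = \frac{30 \left(-7 - 26\right)}{- \frac{3}{10} - \frac{20}{\sqrt{-15 + 0}}} - \frac{4189}{-3820} = \frac{30 \left(-33\right)}{- \frac{3}{10} - \frac{20}{i \sqrt{15}}} - - \frac{4189}{3820} = - \frac{990}{- \frac{3}{10} - 20 \left(- \frac{i \sqrt{15}}{15}\right)} + \frac{4189}{3820} = - \frac{990}{- \frac{3}{10} + \frac{4 i \sqrt{15}}{3}} + \frac{4189}{3820} = \frac{4189}{3820} - \frac{990}{- \frac{3}{10} + \frac{4 i \sqrt{15}}{3}}$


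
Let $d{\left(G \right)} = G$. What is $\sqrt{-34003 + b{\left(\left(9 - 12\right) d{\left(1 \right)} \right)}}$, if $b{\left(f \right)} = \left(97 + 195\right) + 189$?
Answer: $i \sqrt{33522} \approx 183.09 i$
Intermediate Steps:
$b{\left(f \right)} = 481$ ($b{\left(f \right)} = 292 + 189 = 481$)
$\sqrt{-34003 + b{\left(\left(9 - 12\right) d{\left(1 \right)} \right)}} = \sqrt{-34003 + 481} = \sqrt{-33522} = i \sqrt{33522}$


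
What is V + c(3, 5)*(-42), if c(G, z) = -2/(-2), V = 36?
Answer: -6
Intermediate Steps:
c(G, z) = 1 (c(G, z) = -2*(-1/2) = 1)
V + c(3, 5)*(-42) = 36 + 1*(-42) = 36 - 42 = -6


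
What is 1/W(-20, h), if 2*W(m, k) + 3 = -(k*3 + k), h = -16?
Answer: 2/61 ≈ 0.032787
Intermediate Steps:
W(m, k) = -3/2 - 2*k (W(m, k) = -3/2 + (-(k*3 + k))/2 = -3/2 + (-(3*k + k))/2 = -3/2 + (-4*k)/2 = -3/2 - 2*k)
1/W(-20, h) = 1/(-3/2 - 2*(-16)) = 1/(-3/2 + 32) = 1/(61/2) = 2/61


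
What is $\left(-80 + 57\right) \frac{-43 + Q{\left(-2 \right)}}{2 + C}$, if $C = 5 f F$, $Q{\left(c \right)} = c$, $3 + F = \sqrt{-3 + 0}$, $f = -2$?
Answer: $\frac{8280}{331} + \frac{5175 i \sqrt{3}}{662} \approx 25.015 + 13.54 i$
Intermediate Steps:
$F = -3 + i \sqrt{3}$ ($F = -3 + \sqrt{-3 + 0} = -3 + \sqrt{-3} = -3 + i \sqrt{3} \approx -3.0 + 1.732 i$)
$C = 30 - 10 i \sqrt{3}$ ($C = 5 \left(-2\right) \left(-3 + i \sqrt{3}\right) = - 10 \left(-3 + i \sqrt{3}\right) = 30 - 10 i \sqrt{3} \approx 30.0 - 17.32 i$)
$\left(-80 + 57\right) \frac{-43 + Q{\left(-2 \right)}}{2 + C} = \left(-80 + 57\right) \frac{-43 - 2}{2 + \left(30 - 10 i \sqrt{3}\right)} = - 23 \left(- \frac{45}{32 - 10 i \sqrt{3}}\right) = \frac{1035}{32 - 10 i \sqrt{3}}$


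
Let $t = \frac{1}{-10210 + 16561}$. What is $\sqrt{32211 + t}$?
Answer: $\frac{\sqrt{1299237165762}}{6351} \approx 179.47$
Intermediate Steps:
$t = \frac{1}{6351} \approx 0.00015746$
$\sqrt{32211 + t} = \sqrt{32211 + \frac{1}{6351}} = \sqrt{\frac{204572062}{6351}} = \frac{\sqrt{1299237165762}}{6351}$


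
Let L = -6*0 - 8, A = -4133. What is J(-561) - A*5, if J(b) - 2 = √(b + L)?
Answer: 20667 + I*√569 ≈ 20667.0 + 23.854*I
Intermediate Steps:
L = -8 (L = 0 - 8 = -8)
J(b) = 2 + √(-8 + b) (J(b) = 2 + √(b - 8) = 2 + √(-8 + b))
J(-561) - A*5 = (2 + √(-8 - 561)) - (-4133)*5 = (2 + √(-569)) - 1*(-20665) = (2 + I*√569) + 20665 = 20667 + I*√569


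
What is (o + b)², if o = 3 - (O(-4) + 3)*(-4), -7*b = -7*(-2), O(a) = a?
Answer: 9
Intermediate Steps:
b = -2 (b = -(-1)*(-2) = -⅐*14 = -2)
o = -1 (o = 3 - (-4 + 3)*(-4) = 3 - (-1)*(-4) = 3 - 1*4 = 3 - 4 = -1)
(o + b)² = (-1 - 2)² = (-3)² = 9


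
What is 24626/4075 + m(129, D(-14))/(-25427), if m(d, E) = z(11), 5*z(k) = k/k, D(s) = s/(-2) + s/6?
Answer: 626164487/103615025 ≈ 6.0432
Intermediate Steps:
D(s) = -s/3 (D(s) = s*(-½) + s*(⅙) = -s/2 + s/6 = -s/3)
z(k) = ⅕ (z(k) = (k/k)/5 = (⅕)*1 = ⅕)
m(d, E) = ⅕
24626/4075 + m(129, D(-14))/(-25427) = 24626/4075 + (⅕)/(-25427) = 24626*(1/4075) + (⅕)*(-1/25427) = 24626/4075 - 1/127135 = 626164487/103615025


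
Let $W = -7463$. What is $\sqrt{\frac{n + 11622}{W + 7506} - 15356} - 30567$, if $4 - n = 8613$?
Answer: $-30567 + \frac{i \sqrt{28263685}}{43} \approx -30567.0 + 123.64 i$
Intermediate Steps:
$n = -8609$ ($n = 4 - 8613 = -8609$)
$\sqrt{\frac{n + 11622}{W + 7506} - 15356} - 30567 = \sqrt{\frac{-8609 + 11622}{-7463 + 7506} - 15356} - 30567 = \sqrt{\frac{3013}{43} - 15356} - 30567 = \sqrt{- \frac{657295}{43}} - 30567 = \frac{i \sqrt{28263685}}{43} - 30567 = -30567 + \frac{i \sqrt{28263685}}{43}$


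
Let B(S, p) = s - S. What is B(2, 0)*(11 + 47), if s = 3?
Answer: 58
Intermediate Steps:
B(S, p) = 3 - S
B(2, 0)*(11 + 47) = (3 - 1*2)*(11 + 47) = (3 - 2)*58 = 1*58 = 58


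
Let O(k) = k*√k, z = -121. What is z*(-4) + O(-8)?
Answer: 484 - 16*I*√2 ≈ 484.0 - 22.627*I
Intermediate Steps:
O(k) = k^(3/2)
z*(-4) + O(-8) = -121*(-4) + (-8)^(3/2) = 484 - 16*I*√2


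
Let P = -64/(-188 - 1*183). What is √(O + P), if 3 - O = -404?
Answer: √56043631/371 ≈ 20.179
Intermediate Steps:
O = 407 (O = 3 - 1*(-404) = 3 + 404 = 407)
P = 64/371 (P = -64/(-188 - 183) = -64/(-371) = -64*(-1/371) = 64/371 ≈ 0.17251)
√(O + P) = √(407 + 64/371) = √(151061/371) = √56043631/371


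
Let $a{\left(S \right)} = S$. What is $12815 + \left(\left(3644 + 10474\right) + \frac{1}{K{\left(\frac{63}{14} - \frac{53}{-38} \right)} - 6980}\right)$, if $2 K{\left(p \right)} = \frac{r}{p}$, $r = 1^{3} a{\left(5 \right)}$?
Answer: $\frac{42107725301}{1563425} \approx 26933.0$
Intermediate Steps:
$r = 5$ ($r = 1^{3} \cdot 5 = 1 \cdot 5 = 5$)
$K{\left(p \right)} = \frac{5}{2 p}$ ($K{\left(p \right)} = \frac{5 \frac{1}{p}}{2} = \frac{5}{2 p}$)
$12815 + \left(\left(3644 + 10474\right) + \frac{1}{K{\left(\frac{63}{14} - \frac{53}{-38} \right)} - 6980}\right) = 12815 + \left(\left(3644 + 10474\right) + \frac{1}{\frac{5}{2 \left(\frac{63}{14} - \frac{53}{-38}\right)} - 6980}\right) = 12815 + \left(14118 + \frac{1}{\frac{5}{2 \left(63 \cdot \frac{1}{14} - - \frac{53}{38}\right)} - 6980}\right) = 12815 + \left(14118 + \frac{1}{\frac{5}{2 \left(\frac{9}{2} + \frac{53}{38}\right)} - 6980}\right) = 12815 + \left(14118 + \frac{1}{\frac{5}{2 \cdot \frac{112}{19}} - 6980}\right) = 12815 + \left(14118 + \frac{1}{\frac{5}{2} \cdot \frac{19}{112} - 6980}\right) = 12815 + \left(14118 + \frac{1}{\frac{95}{224} - 6980}\right) = 12815 + \left(14118 + \frac{1}{- \frac{1563425}{224}}\right) = 12815 + \left(14118 - \frac{224}{1563425}\right) = 12815 + \frac{22072433926}{1563425} = \frac{42107725301}{1563425}$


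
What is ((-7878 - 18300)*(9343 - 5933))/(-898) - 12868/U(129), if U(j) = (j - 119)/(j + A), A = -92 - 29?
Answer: 200056522/2245 ≈ 89112.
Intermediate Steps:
A = -121
U(j) = (-119 + j)/(-121 + j) (U(j) = (j - 119)/(j - 121) = (-119 + j)/(-121 + j))
((-7878 - 18300)*(9343 - 5933))/(-898) - 12868/U(129) = ((-7878 - 18300)*(9343 - 5933))/(-898) - 12868*(-121 + 129)/(-119 + 129) = -26178*3410*(-1/898) - 12868/(10/8) = -89266980*(-1/898) - 12868/((1/8)*10) = 44633490/449 - 12868/5/4 = 44633490/449 - 12868*4/5 = 44633490/449 - 51472/5 = 200056522/2245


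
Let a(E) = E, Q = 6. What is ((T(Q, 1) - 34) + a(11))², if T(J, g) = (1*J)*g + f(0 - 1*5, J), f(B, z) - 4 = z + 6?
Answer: 1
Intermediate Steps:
f(B, z) = 10 + z (f(B, z) = 4 + (z + 6) = 4 + (6 + z) = 10 + z)
T(J, g) = 10 + J + J*g (T(J, g) = (1*J)*g + (10 + J) = J*g + (10 + J) = 10 + J + J*g)
((T(Q, 1) - 34) + a(11))² = (((10 + 6 + 6*1) - 34) + 11)² = (((10 + 6 + 6) - 34) + 11)² = ((22 - 34) + 11)² = (-12 + 11)² = (-1)² = 1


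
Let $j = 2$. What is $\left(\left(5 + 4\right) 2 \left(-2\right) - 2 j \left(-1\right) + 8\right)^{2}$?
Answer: $18496$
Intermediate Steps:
$\left(\left(5 + 4\right) 2 \left(-2\right) - 2 j \left(-1\right) + 8\right)^{2} = \left(\left(5 + 4\right) 2 \left(-2\right) \left(-2\right) 2 \left(-1\right) + 8\right)^{2} = \left(9 \cdot 2 \left(-2\right) \left(\left(-4\right) \left(-1\right)\right) + 8\right)^{2} = \left(18 \left(-2\right) 4 + 8\right)^{2} = \left(\left(-36\right) 4 + 8\right)^{2} = \left(-144 + 8\right)^{2} = \left(-136\right)^{2} = 18496$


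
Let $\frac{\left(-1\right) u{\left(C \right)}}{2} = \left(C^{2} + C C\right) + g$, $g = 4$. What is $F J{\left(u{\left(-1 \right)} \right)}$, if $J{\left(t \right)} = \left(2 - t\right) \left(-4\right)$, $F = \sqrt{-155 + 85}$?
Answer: $- 56 i \sqrt{70} \approx - 468.53 i$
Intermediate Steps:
$u{\left(C \right)} = -8 - 4 C^{2}$ ($u{\left(C \right)} = - 2 \left(\left(C^{2} + C C\right) + 4\right) = - 2 \left(\left(C^{2} + C^{2}\right) + 4\right) = - 2 \left(2 C^{2} + 4\right) = - 2 \left(4 + 2 C^{2}\right) = -8 - 4 C^{2}$)
$F = i \sqrt{70}$ ($F = \sqrt{-70} = i \sqrt{70} \approx 8.3666 i$)
$J{\left(t \right)} = -8 + 4 t$
$F J{\left(u{\left(-1 \right)} \right)} = i \sqrt{70} \left(-8 + 4 \left(-8 - 4 \left(-1\right)^{2}\right)\right) = i \sqrt{70} \left(-8 + 4 \left(-8 - 4\right)\right) = i \sqrt{70} \left(-8 + 4 \left(-12\right)\right) = i \sqrt{70} \left(-8 - 48\right) = i \sqrt{70} \left(-56\right) = - 56 i \sqrt{70}$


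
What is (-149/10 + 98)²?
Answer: 690561/100 ≈ 6905.6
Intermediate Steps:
(-149/10 + 98)² = (831/10)² = 690561/100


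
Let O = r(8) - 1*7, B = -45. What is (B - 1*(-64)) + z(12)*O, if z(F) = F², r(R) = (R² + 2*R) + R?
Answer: 11683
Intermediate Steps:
r(R) = R² + 3*R
O = 81 (O = 8*(3 + 8) - 1*7 = 8*11 - 7 = 88 - 7 = 81)
(B - 1*(-64)) + z(12)*O = (-45 - 1*(-64)) + 12²*81 = (-45 + 64) + 144*81 = 19 + 11664 = 11683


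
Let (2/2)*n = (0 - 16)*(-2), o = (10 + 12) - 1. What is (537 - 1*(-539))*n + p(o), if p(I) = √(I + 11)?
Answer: 34432 + 4*√2 ≈ 34438.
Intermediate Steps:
o = 21 (o = 22 - 1 = 21)
p(I) = √(11 + I)
n = 32 (n = (0 - 16)*(-2) = -16*(-2) = 32)
(537 - 1*(-539))*n + p(o) = (537 - 1*(-539))*32 + √(11 + 21) = (537 + 539)*32 + √32 = 1076*32 + 4*√2 = 34432 + 4*√2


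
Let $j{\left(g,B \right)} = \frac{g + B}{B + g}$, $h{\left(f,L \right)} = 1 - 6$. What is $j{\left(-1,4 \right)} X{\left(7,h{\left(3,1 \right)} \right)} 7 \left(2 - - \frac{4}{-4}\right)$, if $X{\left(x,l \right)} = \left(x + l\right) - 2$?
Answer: $0$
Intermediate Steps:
$h{\left(f,L \right)} = -5$ ($h{\left(f,L \right)} = 1 - 6 = -5$)
$j{\left(g,B \right)} = 1$ ($j{\left(g,B \right)} = \frac{B + g}{B + g} = 1$)
$X{\left(x,l \right)} = -2 + l + x$ ($X{\left(x,l \right)} = \left(l + x\right) - 2 = -2 + l + x$)
$j{\left(-1,4 \right)} X{\left(7,h{\left(3,1 \right)} \right)} 7 \left(2 - - \frac{4}{-4}\right) = 1 \left(-2 - 5 + 7\right) 7 \left(2 - - \frac{4}{-4}\right) = 1 \cdot 0 \cdot 7 \left(2 - \left(-4\right) \left(- \frac{1}{4}\right)\right) = 0 \cdot 7 \left(2 - 1\right) = 0 \cdot 7 \cdot 1 = 0 \cdot 7 = 0$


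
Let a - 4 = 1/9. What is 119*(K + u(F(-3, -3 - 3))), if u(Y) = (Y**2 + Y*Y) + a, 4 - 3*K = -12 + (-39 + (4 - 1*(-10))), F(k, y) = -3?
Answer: 38318/9 ≈ 4257.6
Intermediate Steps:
a = 37/9 (a = 4 + 1/9 = 37/9 ≈ 4.1111)
K = 41/3 (K = 4/3 - (-12 + (-39 + (4 - 1*(-10))))/3 = 4/3 - (-12 + (-39 + (4 + 10)))/3 = 4/3 - (-12 + (-39 + 14))/3 = 4/3 - (-12 - 25)/3 = 4/3 - 1/3*(-37) = 4/3 + 37/3 = 41/3 ≈ 13.667)
u(Y) = 37/9 + 2*Y**2 (u(Y) = (Y**2 + Y*Y) + 37/9 = (Y**2 + Y**2) + 37/9 = 2*Y**2 + 37/9 = 37/9 + 2*Y**2)
119*(K + u(F(-3, -3 - 3))) = 119*(41/3 + (37/9 + 2*(-3)**2)) = 119*(41/3 + (37/9 + 2*9)) = 119*(41/3 + (37/9 + 18)) = 119*(41/3 + 199/9) = 119*(322/9) = 38318/9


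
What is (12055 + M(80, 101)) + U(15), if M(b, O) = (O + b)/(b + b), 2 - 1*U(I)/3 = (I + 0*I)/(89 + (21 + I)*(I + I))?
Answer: 2256093829/187040 ≈ 12062.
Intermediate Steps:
U(I) = 6 - 3*I/(89 + 2*I*(21 + I)) (U(I) = 6 - 3*(I + 0*I)/(89 + (21 + I)*(I + I)) = 6 - 3*(I + 0)/(89 + (21 + I)*(2*I)) = 6 - 3*I/(89 + 2*I*(21 + I)))
M(b, O) = (O + b)/(2*b) (M(b, O) = (O + b)/((2*b)) = (O + b)*(1/(2*b)) = (O + b)/(2*b))
(12055 + M(80, 101)) + U(15) = (12055 + (½)*(101 + 80)/80) + 3*(178 + 4*15² + 83*15)/(89 + 2*15² + 42*15) = (12055 + (½)*(1/80)*181) + 3*(178 + 4*225 + 1245)/(89 + 2*225 + 630) = (12055 + 181/160) + 3*(178 + 900 + 1245)/(89 + 450 + 630) = 1928981/160 + 3*2323/1169 = 1928981/160 + 3*(1/1169)*2323 = 1928981/160 + 6969/1169 = 2256093829/187040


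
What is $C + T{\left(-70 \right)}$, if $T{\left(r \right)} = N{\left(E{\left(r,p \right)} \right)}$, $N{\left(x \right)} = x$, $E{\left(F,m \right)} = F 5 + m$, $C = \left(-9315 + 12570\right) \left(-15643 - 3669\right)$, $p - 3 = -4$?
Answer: $-62860911$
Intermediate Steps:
$p = -1$ ($p = 3 - 4 = -1$)
$C = -62860560$ ($C = 3255 \left(-19312\right) = -62860560$)
$E{\left(F,m \right)} = m + 5 F$ ($E{\left(F,m \right)} = 5 F + m = m + 5 F$)
$T{\left(r \right)} = -1 + 5 r$
$C + T{\left(-70 \right)} = -62860560 + \left(-1 + 5 \left(-70\right)\right) = -62860560 - 351 = -62860911$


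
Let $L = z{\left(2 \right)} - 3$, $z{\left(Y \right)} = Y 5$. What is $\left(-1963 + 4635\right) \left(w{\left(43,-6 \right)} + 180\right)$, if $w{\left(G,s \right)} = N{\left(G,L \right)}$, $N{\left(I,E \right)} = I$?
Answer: $595856$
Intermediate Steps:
$z{\left(Y \right)} = 5 Y$
$L = 7$ ($L = 5 \cdot 2 - 3 = 10 - 3 = 7$)
$w{\left(G,s \right)} = G$
$\left(-1963 + 4635\right) \left(w{\left(43,-6 \right)} + 180\right) = \left(-1963 + 4635\right) \left(43 + 180\right) = 2672 \cdot 223 = 595856$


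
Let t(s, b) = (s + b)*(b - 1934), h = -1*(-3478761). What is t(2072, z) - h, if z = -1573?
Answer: -5228754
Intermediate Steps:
h = 3478761
t(s, b) = (-1934 + b)*(b + s) (t(s, b) = (b + s)*(-1934 + b) = (-1934 + b)*(b + s))
t(2072, z) - h = ((-1573)² - 1934*(-1573) - 1934*2072 - 1573*2072) - 1*3478761 = (2474329 + 3042182 - 4007248 - 3259256) - 3478761 = -1749993 - 3478761 = -5228754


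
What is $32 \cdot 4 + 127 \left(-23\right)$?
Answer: $-2793$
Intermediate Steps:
$32 \cdot 4 + 127 \left(-23\right) = 128 - 2921 = -2793$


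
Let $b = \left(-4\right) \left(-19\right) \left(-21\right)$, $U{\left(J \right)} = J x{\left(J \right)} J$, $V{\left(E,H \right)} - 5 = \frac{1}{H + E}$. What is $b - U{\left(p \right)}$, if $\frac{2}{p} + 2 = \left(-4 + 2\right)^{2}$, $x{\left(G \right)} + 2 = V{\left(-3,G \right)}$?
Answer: $- \frac{3197}{2} \approx -1598.5$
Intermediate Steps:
$V{\left(E,H \right)} = 5 + \frac{1}{E + H}$ ($V{\left(E,H \right)} = 5 + \frac{1}{H + E} = 5 + \frac{1}{E + H}$)
$x{\left(G \right)} = -2 + \frac{-14 + 5 G}{-3 + G}$ ($x{\left(G \right)} = -2 + \frac{1 + 5 \left(-3\right) + 5 G}{-3 + G} = -2 + \frac{1 - 15 + 5 G}{-3 + G} = -2 + \frac{-14 + 5 G}{-3 + G}$)
$p = 1$ ($p = \frac{2}{-2 + \left(-4 + 2\right)^{2}} = \frac{2}{-2 + \left(-2\right)^{2}} = \frac{2}{-2 + 4} = \frac{2}{2} = 2 \cdot \frac{1}{2} = 1$)
$U{\left(J \right)} = \frac{J^{2} \left(-8 + 3 J\right)}{-3 + J}$ ($U{\left(J \right)} = J \frac{-8 + 3 J}{-3 + J} J = \frac{J \left(-8 + 3 J\right)}{-3 + J} J = \frac{J^{2} \left(-8 + 3 J\right)}{-3 + J}$)
$b = -1596$ ($b = 76 \left(-21\right) = -1596$)
$b - U{\left(p \right)} = -1596 - \frac{1^{2} \left(-8 + 3 \cdot 1\right)}{-3 + 1} = -1596 - 1 \frac{1}{-2} \left(-8 + 3\right) = -1596 - 1 \left(- \frac{1}{2}\right) \left(-5\right) = -1596 - \frac{5}{2} = - \frac{3197}{2}$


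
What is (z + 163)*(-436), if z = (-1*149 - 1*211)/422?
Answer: -14916868/211 ≈ -70696.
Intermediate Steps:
z = -180/211 (z = (-149 - 211)*(1/422) = -360*1/422 = -180/211 ≈ -0.85308)
(z + 163)*(-436) = (-180/211 + 163)*(-436) = (34213/211)*(-436) = -14916868/211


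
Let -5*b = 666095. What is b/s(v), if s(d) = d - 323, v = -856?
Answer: 133219/1179 ≈ 112.99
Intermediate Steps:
b = -133219 (b = -⅕*666095 = -133219)
s(d) = -323 + d
b/s(v) = -133219/(-323 - 856) = -133219/(-1179) = -133219*(-1/1179) = 133219/1179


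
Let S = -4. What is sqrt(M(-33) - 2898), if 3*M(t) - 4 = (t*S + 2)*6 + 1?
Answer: I*sqrt(23655)/3 ≈ 51.267*I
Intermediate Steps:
M(t) = 17/3 - 8*t (M(t) = 4/3 + ((t*(-4) + 2)*6 + 1)/3 = 4/3 + ((-4*t + 2)*6 + 1)/3 = 4/3 + ((2 - 4*t)*6 + 1)/3 = 4/3 + ((12 - 24*t) + 1)/3 = 4/3 + (13 - 24*t)/3 = 4/3 + (13/3 - 8*t) = 17/3 - 8*t)
sqrt(M(-33) - 2898) = sqrt((17/3 - 8*(-33)) - 2898) = sqrt((17/3 + 264) - 2898) = sqrt(809/3 - 2898) = sqrt(-7885/3) = I*sqrt(23655)/3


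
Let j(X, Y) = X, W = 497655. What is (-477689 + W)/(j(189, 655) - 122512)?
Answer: -19966/122323 ≈ -0.16322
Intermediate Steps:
(-477689 + W)/(j(189, 655) - 122512) = (-477689 + 497655)/(189 - 122512) = 19966/(-122323) = 19966*(-1/122323) = -19966/122323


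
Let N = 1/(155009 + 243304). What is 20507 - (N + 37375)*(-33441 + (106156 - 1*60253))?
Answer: -61837660819007/132771 ≈ -4.6575e+8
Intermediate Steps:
N = 1/398313 ≈ 2.5106e-6
20507 - (N + 37375)*(-33441 + (106156 - 1*60253)) = 20507 - (1/398313 + 37375)*(-33441 + (106156 - 1*60253)) = 20507 - 14886948376*(-33441 + (106156 - 60253))/398313 = 20507 - 14886948376*(-33441 + 45903)/398313 = 20507 - 14886948376*12462/398313 = 20507 - 1*61840383553904/132771 = 20507 - 61840383553904/132771 = -61837660819007/132771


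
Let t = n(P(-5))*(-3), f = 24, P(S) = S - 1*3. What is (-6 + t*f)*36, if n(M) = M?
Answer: 20520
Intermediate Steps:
P(S) = -3 + S (P(S) = S - 3 = -3 + S)
t = 24 (t = (-3 - 5)*(-3) = -8*(-3) = 24)
(-6 + t*f)*36 = (-6 + 24*24)*36 = (-6 + 576)*36 = 570*36 = 20520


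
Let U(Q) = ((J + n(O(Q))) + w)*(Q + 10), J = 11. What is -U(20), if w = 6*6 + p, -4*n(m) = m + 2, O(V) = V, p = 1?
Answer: -1275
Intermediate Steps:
n(m) = -1/2 - m/4 (n(m) = -(m + 2)/4 = -(2 + m)/4 = -1/2 - m/4)
w = 37 (w = 6*6 + 1 = 36 + 1 = 37)
U(Q) = (10 + Q)*(95/2 - Q/4) (U(Q) = ((11 + (-1/2 - Q/4)) + 37)*(Q + 10) = ((21/2 - Q/4) + 37)*(10 + Q) = (95/2 - Q/4)*(10 + Q) = (10 + Q)*(95/2 - Q/4))
-U(20) = -(475 + 45*20 - 1/4*20**2) = -(475 + 900 - 1/4*400) = -(475 + 900 - 100) = -1*1275 = -1275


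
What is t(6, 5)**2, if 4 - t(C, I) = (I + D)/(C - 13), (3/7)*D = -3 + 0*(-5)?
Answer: 676/49 ≈ 13.796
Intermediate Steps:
D = -7 (D = 7*(-3 + 0*(-5))/3 = 7*(-3 + 0)/3 = (7/3)*(-3) = -7)
t(C, I) = 4 - (-7 + I)/(-13 + C) (t(C, I) = 4 - (I - 7)/(C - 13) = 4 - (-7 + I)/(-13 + C))
t(6, 5)**2 = ((-45 - 1*5 + 4*6)/(-13 + 6))**2 = ((-45 - 5 + 24)/(-7))**2 = (-1/7*(-26))**2 = (26/7)**2 = 676/49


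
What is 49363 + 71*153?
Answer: 60226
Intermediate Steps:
49363 + 71*153 = 49363 + 10863 = 60226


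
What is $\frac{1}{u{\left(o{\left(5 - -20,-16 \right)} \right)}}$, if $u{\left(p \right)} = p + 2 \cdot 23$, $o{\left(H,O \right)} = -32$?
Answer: $\frac{1}{14} \approx 0.071429$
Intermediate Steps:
$u{\left(p \right)} = 46 + p$ ($u{\left(p \right)} = p + 46 = 46 + p$)
$\frac{1}{u{\left(o{\left(5 - -20,-16 \right)} \right)}} = \frac{1}{46 - 32} = \frac{1}{14}$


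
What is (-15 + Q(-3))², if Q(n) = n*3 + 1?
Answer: 529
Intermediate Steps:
Q(n) = 1 + 3*n (Q(n) = 3*n + 1 = 1 + 3*n)
(-15 + Q(-3))² = (-15 + (1 + 3*(-3)))² = (-15 + (1 - 9))² = (-15 - 8)² = (-23)² = 529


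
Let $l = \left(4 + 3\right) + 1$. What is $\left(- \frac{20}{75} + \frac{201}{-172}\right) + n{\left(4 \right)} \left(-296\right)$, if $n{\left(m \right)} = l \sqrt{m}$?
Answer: $- \frac{12222583}{2580} \approx -4737.4$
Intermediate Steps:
$l = 8$ ($l = 7 + 1 = 8$)
$n{\left(m \right)} = 8 \sqrt{m}$
$\left(- \frac{20}{75} + \frac{201}{-172}\right) + n{\left(4 \right)} \left(-296\right) = \left(- \frac{20}{75} + \frac{201}{-172}\right) + 8 \sqrt{4} \left(-296\right) = \left(\left(-20\right) \frac{1}{75} + 201 \left(- \frac{1}{172}\right)\right) + 8 \cdot 2 \left(-296\right) = \left(- \frac{4}{15} - \frac{201}{172}\right) + 16 \left(-296\right) = - \frac{3703}{2580} - 4736 = - \frac{12222583}{2580}$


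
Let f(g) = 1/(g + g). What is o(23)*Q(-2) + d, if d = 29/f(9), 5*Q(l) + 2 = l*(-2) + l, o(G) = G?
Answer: 522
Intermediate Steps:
f(g) = 1/(2*g)
Q(l) = -2/5 - l/5 (Q(l) = -2/5 + (l*(-2) + l)/5 = -2/5 + (-2*l + l)/5 = -2/5 + (-l)/5 = -2/5 - l/5)
d = 522 (d = 29/(((1/2)/9)) = 29/(((1/2)*(1/9))) = 29/(1/18) = 29*18 = 522)
o(23)*Q(-2) + d = 23*(-2/5 - 1/5*(-2)) + 522 = 23*(-2/5 + 2/5) + 522 = 23*0 + 522 = 0 + 522 = 522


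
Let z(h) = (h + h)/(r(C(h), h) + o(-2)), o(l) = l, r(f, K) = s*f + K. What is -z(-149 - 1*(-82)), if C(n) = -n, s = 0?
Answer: -134/69 ≈ -1.9420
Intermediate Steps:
r(f, K) = K (r(f, K) = 0*f + K = 0 + K = K)
z(h) = 2*h/(-2 + h) (z(h) = (h + h)/(h - 2) = (2*h)/(-2 + h) = 2*h/(-2 + h))
-z(-149 - 1*(-82)) = -2*(-149 - 1*(-82))/(-2 + (-149 - 1*(-82))) = -2*(-149 + 82)/(-2 + (-149 + 82)) = -2*(-67)/(-2 - 67) = -2*(-67)/(-69) = -2*(-67)*(-1)/69 = -1*134/69 = -134/69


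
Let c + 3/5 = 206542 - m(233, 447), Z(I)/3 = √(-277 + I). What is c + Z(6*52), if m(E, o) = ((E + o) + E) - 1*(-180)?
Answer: 1027242/5 + 3*√35 ≈ 2.0547e+5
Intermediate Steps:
Z(I) = 3*√(-277 + I)
m(E, o) = 180 + o + 2*E (m(E, o) = (o + 2*E) + 180 = 180 + o + 2*E)
c = 1027242/5 (c = -⅗ + (206542 - (180 + 447 + 2*233)) = -⅗ + (206542 - (180 + 447 + 466)) = -⅗ + (206542 - 1*1093) = -⅗ + (206542 - 1093) = -⅗ + 205449 = 1027242/5 ≈ 2.0545e+5)
c + Z(6*52) = 1027242/5 + 3*√(-277 + 6*52) = 1027242/5 + 3*√(-277 + 312) = 1027242/5 + 3*√35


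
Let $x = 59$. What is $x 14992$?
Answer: $884528$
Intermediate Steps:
$x 14992 = 59 \cdot 14992 = 884528$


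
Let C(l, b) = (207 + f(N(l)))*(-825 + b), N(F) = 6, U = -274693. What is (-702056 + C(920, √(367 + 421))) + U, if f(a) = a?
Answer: -1152474 + 426*√197 ≈ -1.1465e+6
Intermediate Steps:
C(l, b) = -175725 + 213*b (C(l, b) = (207 + 6)*(-825 + b) = 213*(-825 + b) = -175725 + 213*b)
(-702056 + C(920, √(367 + 421))) + U = (-702056 + (-175725 + 213*√(367 + 421))) - 274693 = (-702056 + (-175725 + 213*√788)) - 274693 = (-702056 + (-175725 + 213*(2*√197))) - 274693 = (-702056 + (-175725 + 426*√197)) - 274693 = (-877781 + 426*√197) - 274693 = -1152474 + 426*√197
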